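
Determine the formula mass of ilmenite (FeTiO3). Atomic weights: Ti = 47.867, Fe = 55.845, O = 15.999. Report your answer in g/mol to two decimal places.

The formula mass is the sum 1·55.845 + 1·47.867 + 3·15.999.

151.71 g/mol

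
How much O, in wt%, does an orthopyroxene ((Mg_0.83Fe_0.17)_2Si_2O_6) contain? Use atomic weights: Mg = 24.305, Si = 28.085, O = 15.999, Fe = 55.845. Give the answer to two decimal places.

45.39 wt%

Molar mass of (Mg_0.83Fe_0.17)_2Si_2O_6: 1.66*24.305 + 0.34*55.845 + 2*28.085 + 6*15.999 = 211.498 g/mol.
Mass of O per formula unit: 6 × 15.999 = 95.994 g.
Weight fraction O = 95.994 / 211.498 = 0.4539.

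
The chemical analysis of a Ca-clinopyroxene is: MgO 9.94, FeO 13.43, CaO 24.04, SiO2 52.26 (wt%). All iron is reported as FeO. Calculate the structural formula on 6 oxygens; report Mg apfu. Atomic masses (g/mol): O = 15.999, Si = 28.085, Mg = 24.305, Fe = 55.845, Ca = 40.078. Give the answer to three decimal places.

0.569 Mg apfu

9.94 wt% MgO ÷ 40.304 g/mol = 0.24663 mol, giving 0.24663 Mg and 0.24663 O.
13.43 wt% FeO ÷ 71.844 g/mol = 0.18693 mol, giving 0.18693 Fe and 0.18693 O.
24.04 wt% CaO ÷ 56.077 g/mol = 0.42870 mol, giving 0.42870 Ca and 0.42870 O.
52.26 wt% SiO2 ÷ 60.083 g/mol = 0.86980 mol, giving 0.86980 Si and 1.73960 O.
Oxygen sums to 2.60186; scaling by 6/2.60186 = 2.30604 puts the formula on 6 O.
Mg: 0.24663 × 2.30604 = 0.569 atoms per formula unit.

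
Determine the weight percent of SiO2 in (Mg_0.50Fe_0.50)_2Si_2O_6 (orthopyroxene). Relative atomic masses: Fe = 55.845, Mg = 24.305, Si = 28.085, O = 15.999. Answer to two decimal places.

Molar mass of (Mg_0.50Fe_0.50)_2Si_2O_6 = 1*24.305 + 1*55.845 + 2*28.085 + 6*15.999 = 232.314 g/mol.
Each formula unit contains 2 Si, equivalent to 2/1 = 2.0000 mol SiO2.
M(SiO2) = 1×28.085 + 2×15.999 = 60.083 g/mol.
Mass of SiO2 per formula unit = 2.0000 × 60.083 = 120.166 g.
SiO2 wt% = 120.166 / 232.314 × 100 = 51.73%.

51.73 wt%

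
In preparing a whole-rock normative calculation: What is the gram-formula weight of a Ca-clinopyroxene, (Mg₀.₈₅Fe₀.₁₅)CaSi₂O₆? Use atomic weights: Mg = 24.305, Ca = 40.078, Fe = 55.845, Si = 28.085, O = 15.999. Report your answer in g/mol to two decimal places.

The formula mass is the sum 0.85×24.305 + 0.15×55.845 + 1×40.078 + 2×28.085 + 6×15.999.

221.28 g/mol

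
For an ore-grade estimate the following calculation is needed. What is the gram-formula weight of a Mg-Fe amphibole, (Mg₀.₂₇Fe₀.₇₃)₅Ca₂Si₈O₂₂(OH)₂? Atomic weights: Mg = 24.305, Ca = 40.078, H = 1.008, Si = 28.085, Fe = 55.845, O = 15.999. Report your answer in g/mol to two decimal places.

927.47 g/mol

The formula mass is the sum 1.35(24.305) + 3.65(55.845) + 2(40.078) + 8(28.085) + 24(15.999) + 2(1.008).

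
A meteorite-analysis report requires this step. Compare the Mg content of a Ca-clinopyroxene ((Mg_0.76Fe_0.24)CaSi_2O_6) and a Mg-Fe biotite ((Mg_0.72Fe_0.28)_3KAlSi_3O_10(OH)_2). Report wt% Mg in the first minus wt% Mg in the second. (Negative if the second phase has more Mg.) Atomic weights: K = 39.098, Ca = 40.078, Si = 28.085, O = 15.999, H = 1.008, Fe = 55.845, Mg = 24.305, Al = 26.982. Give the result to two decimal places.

-3.59 percentage points

M((Mg_0.76Fe_0.24)CaSi_2O_6) = 224.117 g/mol, so wt% Mg = 18.472/224.117 × 100 = 8.24%.
M((Mg_0.72Fe_0.28)_3KAlSi_3O_10(OH)_2) = 443.748 g/mol, so wt% Mg = 52.499/443.748 × 100 = 11.83%.
8.24 − 11.83 = -3.59 pp.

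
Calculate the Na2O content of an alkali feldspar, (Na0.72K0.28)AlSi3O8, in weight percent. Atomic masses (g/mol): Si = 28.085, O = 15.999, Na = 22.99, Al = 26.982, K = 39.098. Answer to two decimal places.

Molar mass of (Na0.72K0.28)AlSi3O8 = 0.72*22.99 + 0.28*39.098 + 1*26.982 + 3*28.085 + 8*15.999 = 266.729 g/mol.
Each formula unit contains 0.72 Na, equivalent to 0.72/2 = 0.3600 mol Na2O.
M(Na2O) = 2×22.99 + 1×15.999 = 61.979 g/mol.
Mass of Na2O per formula unit = 0.3600 × 61.979 = 22.312 g.
Na2O wt% = 22.312 / 266.729 × 100 = 8.37%.

8.37 wt%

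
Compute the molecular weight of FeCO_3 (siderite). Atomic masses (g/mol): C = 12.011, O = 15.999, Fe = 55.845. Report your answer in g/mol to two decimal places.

The formula mass is the sum 1(55.845) + 1(12.011) + 3(15.999).

115.85 g/mol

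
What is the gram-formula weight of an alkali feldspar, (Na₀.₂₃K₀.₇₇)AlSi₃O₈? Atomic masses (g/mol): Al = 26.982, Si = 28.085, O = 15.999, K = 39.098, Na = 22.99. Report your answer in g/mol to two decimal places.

274.62 g/mol

M = 0.23(22.99) + 0.77(39.098) + 1(26.982) + 3(28.085) + 8(15.999)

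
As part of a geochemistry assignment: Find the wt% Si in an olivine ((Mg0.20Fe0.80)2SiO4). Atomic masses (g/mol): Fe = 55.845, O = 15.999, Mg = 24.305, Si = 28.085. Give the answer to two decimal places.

Formula mass = 0.40*24.305 + 1.60*55.845 + 1*28.085 + 4*15.999 = 191.155 g/mol, of which 28.085 g is Si.
So Si makes up 28.085/191.155 = 0.1469 of the mass, i.e. 14.69%.

14.69 wt%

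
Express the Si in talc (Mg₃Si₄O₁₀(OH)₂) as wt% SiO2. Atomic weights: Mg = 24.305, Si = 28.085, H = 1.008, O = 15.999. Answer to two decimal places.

Molar mass of Mg₃Si₄O₁₀(OH)₂ = 3×24.305 + 4×28.085 + 12×15.999 + 2×1.008 = 379.259 g/mol.
Each formula unit contains 4 Si, equivalent to 4/1 = 4.0000 mol SiO2.
M(SiO2) = 1×28.085 + 2×15.999 = 60.083 g/mol.
Mass of SiO2 per formula unit = 4.0000 × 60.083 = 240.332 g.
SiO2 wt% = 240.332 / 379.259 × 100 = 63.37%.

63.37 wt%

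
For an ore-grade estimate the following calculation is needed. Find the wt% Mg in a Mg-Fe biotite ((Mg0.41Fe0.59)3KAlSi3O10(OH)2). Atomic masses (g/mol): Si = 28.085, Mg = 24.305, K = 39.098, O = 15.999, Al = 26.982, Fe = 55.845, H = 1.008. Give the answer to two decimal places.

6.32 mass %

Molar mass of (Mg0.41Fe0.59)3KAlSi3O10(OH)2: 1.23×24.305 + 1.77×55.845 + 1×39.098 + 1×26.982 + 3×28.085 + 12×15.999 + 2×1.008 = 473.080 g/mol.
Mass of Mg per formula unit: 1.23 × 24.305 = 29.895 g.
Weight fraction Mg = 29.895 / 473.080 = 0.0632.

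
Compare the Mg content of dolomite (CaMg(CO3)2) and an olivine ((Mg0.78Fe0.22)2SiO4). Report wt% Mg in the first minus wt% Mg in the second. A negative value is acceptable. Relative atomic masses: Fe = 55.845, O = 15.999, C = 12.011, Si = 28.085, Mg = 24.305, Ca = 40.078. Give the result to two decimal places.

-11.35 percentage points

First mineral: 24.305 g Mg in 184.399 g formula = 13.18 wt% Mg.
Second mineral: 37.916 g Mg in 154.569 g formula = 24.53 wt% Mg.
13.18% − 24.53% gives a difference of -11.35 percentage points.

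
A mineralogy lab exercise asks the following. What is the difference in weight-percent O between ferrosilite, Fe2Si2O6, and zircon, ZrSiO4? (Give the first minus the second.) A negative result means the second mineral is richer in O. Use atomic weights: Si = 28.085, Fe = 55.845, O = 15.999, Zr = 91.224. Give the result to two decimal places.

M(Fe2Si2O6) = 263.854 g/mol, so wt% O = 95.994/263.854 × 100 = 36.38%.
M(ZrSiO4) = 183.305 g/mol, so wt% O = 63.996/183.305 × 100 = 34.91%.
36.38 − 34.91 = 1.47 pp.

1.47 percentage points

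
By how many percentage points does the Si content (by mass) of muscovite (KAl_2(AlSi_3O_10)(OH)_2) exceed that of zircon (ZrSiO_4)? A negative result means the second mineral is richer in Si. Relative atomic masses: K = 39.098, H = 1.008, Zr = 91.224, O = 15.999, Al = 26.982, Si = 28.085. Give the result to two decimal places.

First mineral: 84.255 g Si in 398.303 g formula = 21.15 wt% Si.
Second mineral: 28.085 g Si in 183.305 g formula = 15.32 wt% Si.
21.15% − 15.32% gives a difference of 5.83 percentage points.

5.83 percentage points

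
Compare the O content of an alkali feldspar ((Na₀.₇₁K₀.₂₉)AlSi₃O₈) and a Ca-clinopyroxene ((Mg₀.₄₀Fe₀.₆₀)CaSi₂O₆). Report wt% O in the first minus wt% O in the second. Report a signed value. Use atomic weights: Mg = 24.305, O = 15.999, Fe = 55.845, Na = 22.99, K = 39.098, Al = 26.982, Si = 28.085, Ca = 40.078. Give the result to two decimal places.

7.19 percentage points

O in (Na₀.₇₁K₀.₂₉)AlSi₃O₈: molar mass 266.890 g/mol; 8×15.999 = 127.992 g → 47.96 wt%.
O in (Mg₀.₄₀Fe₀.₆₀)CaSi₂O₆: molar mass 235.471 g/mol; 6×15.999 = 95.994 g → 40.77 wt%.
Difference = 47.96 − 40.77 = 7.19 percentage points.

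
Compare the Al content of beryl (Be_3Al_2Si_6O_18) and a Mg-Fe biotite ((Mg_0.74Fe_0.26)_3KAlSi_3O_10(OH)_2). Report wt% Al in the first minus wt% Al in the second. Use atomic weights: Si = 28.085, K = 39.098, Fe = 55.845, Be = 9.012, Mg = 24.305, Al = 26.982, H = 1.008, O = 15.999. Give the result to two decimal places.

3.93 percentage points

First mineral: 53.964 g Al in 537.492 g formula = 10.04 wt% Al.
Second mineral: 26.982 g Al in 441.855 g formula = 6.11 wt% Al.
10.04% − 6.11% gives a difference of 3.93 percentage points.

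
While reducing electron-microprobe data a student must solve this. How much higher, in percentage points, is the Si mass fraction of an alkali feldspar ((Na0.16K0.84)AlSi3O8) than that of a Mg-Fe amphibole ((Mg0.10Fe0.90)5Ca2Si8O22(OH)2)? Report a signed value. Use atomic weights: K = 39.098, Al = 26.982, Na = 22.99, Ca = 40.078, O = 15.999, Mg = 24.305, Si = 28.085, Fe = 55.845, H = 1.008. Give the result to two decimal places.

7.01 percentage points

Si in (Na0.16K0.84)AlSi3O8: molar mass 275.750 g/mol; 3×28.085 = 84.255 g → 30.55 wt%.
Si in (Mg0.10Fe0.90)5Ca2Si8O22(OH)2: molar mass 954.283 g/mol; 8×28.085 = 224.680 g → 23.54 wt%.
Difference = 30.55 − 23.54 = 7.01 percentage points.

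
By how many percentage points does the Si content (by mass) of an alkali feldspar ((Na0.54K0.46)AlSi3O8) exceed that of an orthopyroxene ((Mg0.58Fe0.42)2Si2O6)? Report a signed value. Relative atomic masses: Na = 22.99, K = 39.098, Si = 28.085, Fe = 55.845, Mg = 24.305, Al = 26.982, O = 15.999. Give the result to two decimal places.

6.53 percentage points

First mineral: 84.255 g Si in 269.629 g formula = 31.25 wt% Si.
Second mineral: 56.170 g Si in 227.268 g formula = 24.72 wt% Si.
31.25% − 24.72% gives a difference of 6.53 percentage points.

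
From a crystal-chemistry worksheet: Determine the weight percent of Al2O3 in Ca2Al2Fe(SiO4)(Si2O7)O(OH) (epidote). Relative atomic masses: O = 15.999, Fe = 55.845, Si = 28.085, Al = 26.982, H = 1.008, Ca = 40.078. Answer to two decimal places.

M(Ca2Al2Fe(SiO4)(Si2O7)O(OH)) = 483.215 g/mol; M(Al2O3) = 101.961 g/mol.
Moles Al2O3 per formula unit = 2 Al ÷ 2 = 1.0000.
Al2O3 fraction = (1.0000 × 101.961) / 483.215 = 101.961/483.215 = 0.2110.

21.10 wt%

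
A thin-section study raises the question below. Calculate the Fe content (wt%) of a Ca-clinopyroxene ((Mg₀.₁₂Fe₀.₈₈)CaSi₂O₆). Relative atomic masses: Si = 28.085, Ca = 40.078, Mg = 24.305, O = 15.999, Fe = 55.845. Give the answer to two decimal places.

M((Mg₀.₁₂Fe₀.₈₈)CaSi₂O₆) = 244.302 g/mol.
Fe contributes 0.88 × 55.845 = 49.144 g per mole.
49.144/244.302 = 0.2012 → 20.12%.

20.12 wt%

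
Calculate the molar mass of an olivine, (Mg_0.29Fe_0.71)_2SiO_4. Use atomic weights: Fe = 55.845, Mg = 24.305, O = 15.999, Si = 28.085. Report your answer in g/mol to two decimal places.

The formula mass is the sum 0.58·24.305 + 1.42·55.845 + 1·28.085 + 4·15.999.

185.48 g/mol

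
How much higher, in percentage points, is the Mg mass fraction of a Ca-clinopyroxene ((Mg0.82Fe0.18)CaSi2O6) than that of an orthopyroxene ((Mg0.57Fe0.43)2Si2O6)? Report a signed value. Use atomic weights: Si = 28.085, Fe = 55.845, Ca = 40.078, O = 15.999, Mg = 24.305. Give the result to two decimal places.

-3.19 percentage points

M((Mg0.82Fe0.18)CaSi2O6) = 222.224 g/mol, so wt% Mg = 19.930/222.224 × 100 = 8.97%.
M((Mg0.57Fe0.43)2Si2O6) = 227.898 g/mol, so wt% Mg = 27.708/227.898 × 100 = 12.16%.
8.97 − 12.16 = -3.19 pp.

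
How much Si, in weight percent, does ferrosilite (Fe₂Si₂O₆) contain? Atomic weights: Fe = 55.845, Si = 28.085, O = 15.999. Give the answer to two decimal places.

21.29 weight percent

M(Fe₂Si₂O₆) = 263.854 g/mol.
Si contributes 2 × 28.085 = 56.170 g per mole.
56.170/263.854 = 0.2129 → 21.29%.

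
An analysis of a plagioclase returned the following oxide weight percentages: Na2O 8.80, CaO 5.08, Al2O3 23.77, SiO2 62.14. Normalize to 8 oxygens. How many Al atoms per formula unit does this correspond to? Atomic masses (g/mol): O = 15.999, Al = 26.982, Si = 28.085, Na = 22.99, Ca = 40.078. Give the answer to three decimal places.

Na2O: 8.80/61.979 = 0.14198 mol → 0.28396 mol Na, 0.14198 mol O.
CaO: 5.08/56.077 = 0.09059 mol → 0.09059 mol Ca, 0.09059 mol O.
Al2O3: 23.77/101.961 = 0.23313 mol → 0.46626 mol Al, 0.69939 mol O.
SiO2: 62.14/60.083 = 1.03424 mol → 1.03424 mol Si, 2.06848 mol O.
Total oxygen = 3.00044 mol. Normalization factor = 8/3.00044 = 2.66628.
Al per 8 O = 0.46626 × 2.66628 = 1.243.

1.243 Al apfu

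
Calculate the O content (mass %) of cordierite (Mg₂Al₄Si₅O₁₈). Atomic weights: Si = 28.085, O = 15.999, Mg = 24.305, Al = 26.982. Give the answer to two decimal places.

49.23 mass %

Formula mass = 2×24.305 + 4×26.982 + 5×28.085 + 18×15.999 = 584.945 g/mol, of which 287.982 g is O.
So O makes up 287.982/584.945 = 0.4923 of the mass, i.e. 49.23%.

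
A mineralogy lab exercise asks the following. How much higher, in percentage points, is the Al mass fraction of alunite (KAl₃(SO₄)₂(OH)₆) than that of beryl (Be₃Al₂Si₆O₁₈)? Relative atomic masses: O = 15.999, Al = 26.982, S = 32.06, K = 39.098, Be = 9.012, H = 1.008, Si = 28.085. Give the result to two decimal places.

9.50 percentage points

Al in KAl₃(SO₄)₂(OH)₆: molar mass 414.198 g/mol; 3×26.982 = 80.946 g → 19.54 wt%.
Al in Be₃Al₂Si₆O₁₈: molar mass 537.492 g/mol; 2×26.982 = 53.964 g → 10.04 wt%.
Difference = 19.54 − 10.04 = 9.50 percentage points.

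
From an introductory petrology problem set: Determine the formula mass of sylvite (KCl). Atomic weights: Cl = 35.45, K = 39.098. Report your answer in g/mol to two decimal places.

74.55 g/mol

M = 1·39.098 + 1·35.45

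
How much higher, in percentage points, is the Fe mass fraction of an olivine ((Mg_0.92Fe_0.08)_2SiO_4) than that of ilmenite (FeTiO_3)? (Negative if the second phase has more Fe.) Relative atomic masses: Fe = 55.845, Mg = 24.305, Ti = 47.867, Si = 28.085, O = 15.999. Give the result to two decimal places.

M((Mg_0.92Fe_0.08)_2SiO_4) = 145.737 g/mol, so wt% Fe = 8.935/145.737 × 100 = 6.13%.
M(FeTiO_3) = 151.709 g/mol, so wt% Fe = 55.845/151.709 × 100 = 36.81%.
6.13 − 36.81 = -30.68 pp.

-30.68 percentage points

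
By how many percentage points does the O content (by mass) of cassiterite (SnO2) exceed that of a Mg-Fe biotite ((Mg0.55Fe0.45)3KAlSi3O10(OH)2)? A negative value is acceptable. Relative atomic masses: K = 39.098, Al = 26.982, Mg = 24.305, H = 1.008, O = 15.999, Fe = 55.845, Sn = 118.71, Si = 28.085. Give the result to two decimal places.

-20.52 percentage points

First mineral: 31.998 g O in 150.708 g formula = 21.23 wt% O.
Second mineral: 191.988 g O in 459.833 g formula = 41.75 wt% O.
21.23% − 41.75% gives a difference of -20.52 percentage points.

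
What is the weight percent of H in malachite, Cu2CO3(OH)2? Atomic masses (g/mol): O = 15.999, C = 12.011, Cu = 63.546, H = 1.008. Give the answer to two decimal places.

0.91 mass %

Formula mass = 2*63.546 + 1*12.011 + 5*15.999 + 2*1.008 = 221.114 g/mol, of which 2.016 g is H.
So H makes up 2.016/221.114 = 0.0091 of the mass, i.e. 0.91%.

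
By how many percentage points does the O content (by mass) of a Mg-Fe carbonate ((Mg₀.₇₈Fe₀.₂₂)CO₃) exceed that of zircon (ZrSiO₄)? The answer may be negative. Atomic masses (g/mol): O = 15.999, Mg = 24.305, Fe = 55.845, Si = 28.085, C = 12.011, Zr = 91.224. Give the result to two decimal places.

First mineral: 47.997 g O in 91.252 g formula = 52.60 wt% O.
Second mineral: 63.996 g O in 183.305 g formula = 34.91 wt% O.
52.60% − 34.91% gives a difference of 17.69 percentage points.

17.69 percentage points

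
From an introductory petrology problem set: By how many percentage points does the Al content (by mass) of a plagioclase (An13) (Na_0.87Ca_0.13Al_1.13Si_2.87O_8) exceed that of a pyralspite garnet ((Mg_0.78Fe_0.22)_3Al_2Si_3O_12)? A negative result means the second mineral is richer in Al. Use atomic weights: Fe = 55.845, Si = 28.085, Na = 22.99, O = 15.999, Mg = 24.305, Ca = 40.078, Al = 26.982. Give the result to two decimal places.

First mineral: 30.490 g Al in 264.297 g formula = 11.54 wt% Al.
Second mineral: 53.964 g Al in 423.938 g formula = 12.73 wt% Al.
11.54% − 12.73% gives a difference of -1.19 percentage points.

-1.19 percentage points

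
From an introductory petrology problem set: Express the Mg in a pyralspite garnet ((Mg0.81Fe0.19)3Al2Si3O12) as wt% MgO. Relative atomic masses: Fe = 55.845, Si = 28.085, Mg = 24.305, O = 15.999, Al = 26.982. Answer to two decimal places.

23.26 wt%

Formula mass = 421.100 g/mol.
2.43 Mg → 2.4300 mol MgO per formula unit; M(MgO) = 40.304, so MgO mass = 97.939 g.
97.939/421.100 × 100 = 23.26 wt%.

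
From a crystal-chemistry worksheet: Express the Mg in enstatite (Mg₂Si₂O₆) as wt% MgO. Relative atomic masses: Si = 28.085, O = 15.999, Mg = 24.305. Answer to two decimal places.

40.15 wt%

Molar mass of Mg₂Si₂O₆ = 2*24.305 + 2*28.085 + 6*15.999 = 200.774 g/mol.
Each formula unit contains 2 Mg, equivalent to 2/1 = 2.0000 mol MgO.
M(MgO) = 1×24.305 + 1×15.999 = 40.304 g/mol.
Mass of MgO per formula unit = 2.0000 × 40.304 = 80.608 g.
MgO wt% = 80.608 / 200.774 × 100 = 40.15%.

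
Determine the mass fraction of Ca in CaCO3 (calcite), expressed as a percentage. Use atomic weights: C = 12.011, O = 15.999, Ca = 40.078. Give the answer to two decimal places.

40.04 mass %

Molar mass of CaCO3: 1·40.078 + 1·12.011 + 3·15.999 = 100.086 g/mol.
Mass of Ca per formula unit: 1 × 40.078 = 40.078 g.
Weight fraction Ca = 40.078 / 100.086 = 0.4004.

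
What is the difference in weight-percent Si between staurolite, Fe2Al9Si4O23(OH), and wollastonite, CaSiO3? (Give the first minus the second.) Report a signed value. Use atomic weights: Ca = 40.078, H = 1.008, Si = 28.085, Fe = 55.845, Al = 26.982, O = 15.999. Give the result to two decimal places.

M(Fe2Al9Si4O23(OH)) = 851.852 g/mol, so wt% Si = 112.340/851.852 × 100 = 13.19%.
M(CaSiO3) = 116.160 g/mol, so wt% Si = 28.085/116.160 × 100 = 24.18%.
13.19 − 24.18 = -10.99 pp.

-10.99 percentage points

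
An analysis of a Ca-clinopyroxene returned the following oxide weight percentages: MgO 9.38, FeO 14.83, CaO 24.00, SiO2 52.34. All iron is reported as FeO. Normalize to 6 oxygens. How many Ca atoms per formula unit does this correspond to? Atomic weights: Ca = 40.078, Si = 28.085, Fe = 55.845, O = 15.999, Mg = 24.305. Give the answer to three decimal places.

9.38 wt% MgO ÷ 40.304 g/mol = 0.23273 mol, giving 0.23273 Mg and 0.23273 O.
14.83 wt% FeO ÷ 71.844 g/mol = 0.20642 mol, giving 0.20642 Fe and 0.20642 O.
24.00 wt% CaO ÷ 56.077 g/mol = 0.42798 mol, giving 0.42798 Ca and 0.42798 O.
52.34 wt% SiO2 ÷ 60.083 g/mol = 0.87113 mol, giving 0.87113 Si and 1.74226 O.
Oxygen sums to 2.60939; scaling by 6/2.60939 = 2.29939 puts the formula on 6 O.
Ca: 0.42798 × 2.29939 = 0.984 atoms per formula unit.

0.984 Ca apfu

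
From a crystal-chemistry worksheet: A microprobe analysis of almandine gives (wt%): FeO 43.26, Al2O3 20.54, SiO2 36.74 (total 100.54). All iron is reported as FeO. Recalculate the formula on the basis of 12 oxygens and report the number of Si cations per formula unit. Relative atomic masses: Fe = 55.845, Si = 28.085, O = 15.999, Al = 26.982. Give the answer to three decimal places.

3.020 Si apfu

43.26 wt% FeO ÷ 71.844 g/mol = 0.60214 mol, giving 0.60214 Fe and 0.60214 O.
20.54 wt% Al2O3 ÷ 101.961 g/mol = 0.20145 mol, giving 0.40290 Al and 0.60435 O.
36.74 wt% SiO2 ÷ 60.083 g/mol = 0.61149 mol, giving 0.61149 Si and 1.22298 O.
Oxygen sums to 2.42947; scaling by 12/2.42947 = 4.93935 puts the formula on 12 O.
Si: 0.61149 × 4.93935 = 3.020 atoms per formula unit.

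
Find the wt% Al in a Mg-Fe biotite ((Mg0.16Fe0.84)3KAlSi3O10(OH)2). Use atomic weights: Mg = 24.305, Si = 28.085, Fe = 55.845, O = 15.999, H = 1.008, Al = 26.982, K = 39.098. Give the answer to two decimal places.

5.43 wt%

M((Mg0.16Fe0.84)3KAlSi3O10(OH)2) = 496.735 g/mol.
Al contributes 1 × 26.982 = 26.982 g per mole.
26.982/496.735 = 0.0543 → 5.43%.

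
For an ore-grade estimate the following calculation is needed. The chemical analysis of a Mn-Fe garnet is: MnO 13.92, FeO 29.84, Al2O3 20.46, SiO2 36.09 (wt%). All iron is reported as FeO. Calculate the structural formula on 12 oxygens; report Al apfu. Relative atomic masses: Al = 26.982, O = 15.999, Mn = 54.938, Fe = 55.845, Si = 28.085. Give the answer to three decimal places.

MnO: 13.92/70.937 = 0.19623 mol → 0.19623 mol Mn, 0.19623 mol O.
FeO: 29.84/71.844 = 0.41534 mol → 0.41534 mol Fe, 0.41534 mol O.
Al2O3: 20.46/101.961 = 0.20066 mol → 0.40132 mol Al, 0.60198 mol O.
SiO2: 36.09/60.083 = 0.60067 mol → 0.60067 mol Si, 1.20134 mol O.
Total oxygen = 2.41489 mol. Normalization factor = 12/2.41489 = 4.96917.
Al per 12 O = 0.40132 × 4.96917 = 1.994.

1.994 Al apfu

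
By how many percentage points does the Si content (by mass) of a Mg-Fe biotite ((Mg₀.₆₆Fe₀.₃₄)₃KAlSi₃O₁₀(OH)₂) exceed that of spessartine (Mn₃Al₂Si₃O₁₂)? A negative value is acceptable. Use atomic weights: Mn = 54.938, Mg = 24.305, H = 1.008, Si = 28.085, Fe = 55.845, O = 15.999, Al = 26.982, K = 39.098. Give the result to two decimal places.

Si in (Mg₀.₆₆Fe₀.₃₄)₃KAlSi₃O₁₀(OH)₂: molar mass 449.425 g/mol; 3×28.085 = 84.255 g → 18.75 wt%.
Si in Mn₃Al₂Si₃O₁₂: molar mass 495.021 g/mol; 3×28.085 = 84.255 g → 17.02 wt%.
Difference = 18.75 − 17.02 = 1.73 percentage points.

1.73 percentage points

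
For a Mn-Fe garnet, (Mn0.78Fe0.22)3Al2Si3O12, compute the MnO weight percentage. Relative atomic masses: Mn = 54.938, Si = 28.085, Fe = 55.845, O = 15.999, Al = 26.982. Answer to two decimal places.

M((Mn0.78Fe0.22)3Al2Si3O12) = 495.620 g/mol; M(MnO) = 70.937 g/mol.
Moles MnO per formula unit = 2.34 Mn ÷ 1 = 2.3400.
MnO fraction = (2.3400 × 70.937) / 495.620 = 165.993/495.620 = 0.3349.

33.49 wt%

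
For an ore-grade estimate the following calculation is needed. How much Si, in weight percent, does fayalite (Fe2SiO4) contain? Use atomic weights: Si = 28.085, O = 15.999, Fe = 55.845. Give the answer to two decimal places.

Formula mass = 2·55.845 + 1·28.085 + 4·15.999 = 203.771 g/mol, of which 28.085 g is Si.
So Si makes up 28.085/203.771 = 0.1378 of the mass, i.e. 13.78%.

13.78 weight percent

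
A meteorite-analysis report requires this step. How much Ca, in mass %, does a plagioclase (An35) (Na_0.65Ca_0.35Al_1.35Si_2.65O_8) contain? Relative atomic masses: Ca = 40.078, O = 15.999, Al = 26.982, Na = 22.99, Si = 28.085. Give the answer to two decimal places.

5.24 mass %

Formula mass = 0.65×22.99 + 0.35×40.078 + 1.35×26.982 + 2.65×28.085 + 8×15.999 = 267.814 g/mol, of which 14.027 g is Ca.
So Ca makes up 14.027/267.814 = 0.0524 of the mass, i.e. 5.24%.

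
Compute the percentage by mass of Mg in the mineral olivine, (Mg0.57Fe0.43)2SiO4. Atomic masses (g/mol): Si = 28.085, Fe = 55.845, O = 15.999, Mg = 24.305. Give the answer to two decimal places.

16.51 weight percent

M((Mg0.57Fe0.43)2SiO4) = 167.815 g/mol.
Mg contributes 1.14 × 24.305 = 27.708 g per mole.
27.708/167.815 = 0.1651 → 16.51%.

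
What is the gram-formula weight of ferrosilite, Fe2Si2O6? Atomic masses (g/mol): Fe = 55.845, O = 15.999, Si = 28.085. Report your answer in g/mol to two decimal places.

M = 2(55.845) + 2(28.085) + 6(15.999)

263.85 g/mol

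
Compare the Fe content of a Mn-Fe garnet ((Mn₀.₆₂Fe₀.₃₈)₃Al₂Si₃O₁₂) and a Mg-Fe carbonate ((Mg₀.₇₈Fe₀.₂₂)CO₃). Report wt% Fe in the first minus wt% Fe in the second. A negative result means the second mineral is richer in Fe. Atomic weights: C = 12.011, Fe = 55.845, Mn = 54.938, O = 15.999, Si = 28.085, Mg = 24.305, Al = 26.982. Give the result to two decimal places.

First mineral: 63.663 g Fe in 496.055 g formula = 12.83 wt% Fe.
Second mineral: 12.286 g Fe in 91.252 g formula = 13.46 wt% Fe.
12.83% − 13.46% gives a difference of -0.63 percentage points.

-0.63 percentage points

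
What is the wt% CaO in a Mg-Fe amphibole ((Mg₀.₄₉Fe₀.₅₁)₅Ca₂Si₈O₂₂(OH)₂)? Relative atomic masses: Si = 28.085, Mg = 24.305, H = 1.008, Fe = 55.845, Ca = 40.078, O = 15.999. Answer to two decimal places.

Molar mass of (Mg₀.₄₉Fe₀.₅₁)₅Ca₂Si₈O₂₂(OH)₂ = 2.45*24.305 + 2.55*55.845 + 2*40.078 + 8*28.085 + 24*15.999 + 2*1.008 = 892.780 g/mol.
Each formula unit contains 2 Ca, equivalent to 2/1 = 2.0000 mol CaO.
M(CaO) = 1×40.078 + 1×15.999 = 56.077 g/mol.
Mass of CaO per formula unit = 2.0000 × 56.077 = 112.154 g.
CaO wt% = 112.154 / 892.780 × 100 = 12.56%.

12.56 wt%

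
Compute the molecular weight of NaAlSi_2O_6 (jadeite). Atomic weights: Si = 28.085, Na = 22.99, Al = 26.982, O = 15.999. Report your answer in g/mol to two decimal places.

202.14 g/mol

Na: 1 × 22.99 = 22.9900
Al: 1 × 26.982 = 26.9820
Si: 2 × 28.085 = 56.1700
O: 6 × 15.999 = 95.9940
Summing the contributions gives the formula mass.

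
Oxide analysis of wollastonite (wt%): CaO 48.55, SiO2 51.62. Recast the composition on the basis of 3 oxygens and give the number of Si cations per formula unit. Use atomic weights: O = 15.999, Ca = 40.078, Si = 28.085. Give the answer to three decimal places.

0.997 Si apfu

CaO (M=56.077): mol = 0.86577; Ca = 0.86577, O = 0.86577.
SiO2 (M=60.083): mol = 0.85914; Si = 0.85914, O = 1.71828.
ΣO = 2.58405; factor = 3/ΣO = 1.16097.
Si apfu = 0.85914 × 1.16097 = 0.997.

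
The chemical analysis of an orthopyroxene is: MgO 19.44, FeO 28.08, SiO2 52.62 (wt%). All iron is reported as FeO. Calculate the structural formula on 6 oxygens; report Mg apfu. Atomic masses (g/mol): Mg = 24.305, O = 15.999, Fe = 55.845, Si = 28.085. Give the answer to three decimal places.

MgO (M=40.304): mol = 0.48233; Mg = 0.48233, O = 0.48233.
FeO (M=71.844): mol = 0.39085; Fe = 0.39085, O = 0.39085.
SiO2 (M=60.083): mol = 0.87579; Si = 0.87579, O = 1.75158.
ΣO = 2.62476; factor = 6/ΣO = 2.28592.
Mg apfu = 0.48233 × 2.28592 = 1.103.

1.103 Mg apfu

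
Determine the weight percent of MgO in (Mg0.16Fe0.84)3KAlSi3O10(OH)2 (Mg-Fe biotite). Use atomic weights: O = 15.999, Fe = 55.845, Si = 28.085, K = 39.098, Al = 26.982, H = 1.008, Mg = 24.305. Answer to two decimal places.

3.89 wt%

M((Mg0.16Fe0.84)3KAlSi3O10(OH)2) = 496.735 g/mol; M(MgO) = 40.304 g/mol.
Moles MgO per formula unit = 0.48 Mg ÷ 1 = 0.4800.
MgO fraction = (0.4800 × 40.304) / 496.735 = 19.346/496.735 = 0.0389.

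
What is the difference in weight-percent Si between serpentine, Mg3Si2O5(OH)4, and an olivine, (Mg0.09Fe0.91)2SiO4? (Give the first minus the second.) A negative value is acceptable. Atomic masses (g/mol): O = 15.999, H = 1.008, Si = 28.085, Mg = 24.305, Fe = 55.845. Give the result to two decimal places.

6.09 percentage points

Si in Mg3Si2O5(OH)4: molar mass 277.108 g/mol; 2×28.085 = 56.170 g → 20.27 wt%.
Si in (Mg0.09Fe0.91)2SiO4: molar mass 198.094 g/mol; 1×28.085 = 28.085 g → 14.18 wt%.
Difference = 20.27 − 14.18 = 6.09 percentage points.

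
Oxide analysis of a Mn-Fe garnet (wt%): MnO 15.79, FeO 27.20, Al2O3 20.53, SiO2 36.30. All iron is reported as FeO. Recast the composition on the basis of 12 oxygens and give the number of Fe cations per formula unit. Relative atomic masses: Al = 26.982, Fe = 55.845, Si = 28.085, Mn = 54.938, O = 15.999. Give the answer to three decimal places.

1.882 Fe apfu

MnO: 15.79/70.937 = 0.22259 mol → 0.22259 mol Mn, 0.22259 mol O.
FeO: 27.20/71.844 = 0.37860 mol → 0.37860 mol Fe, 0.37860 mol O.
Al2O3: 20.53/101.961 = 0.20135 mol → 0.40270 mol Al, 0.60405 mol O.
SiO2: 36.30/60.083 = 0.60416 mol → 0.60416 mol Si, 1.20832 mol O.
Total oxygen = 2.41356 mol. Normalization factor = 12/2.41356 = 4.97191.
Fe per 12 O = 0.37860 × 4.97191 = 1.882.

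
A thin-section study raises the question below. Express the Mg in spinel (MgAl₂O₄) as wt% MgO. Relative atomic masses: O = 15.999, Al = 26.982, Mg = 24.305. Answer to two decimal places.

M(MgAl₂O₄) = 142.265 g/mol; M(MgO) = 40.304 g/mol.
Moles MgO per formula unit = 1 Mg ÷ 1 = 1.0000.
MgO fraction = (1.0000 × 40.304) / 142.265 = 40.304/142.265 = 0.2833.

28.33 wt%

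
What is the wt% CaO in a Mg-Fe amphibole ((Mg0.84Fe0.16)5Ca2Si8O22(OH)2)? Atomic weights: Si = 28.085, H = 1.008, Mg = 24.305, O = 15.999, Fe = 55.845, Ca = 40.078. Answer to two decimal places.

M((Mg0.84Fe0.16)5Ca2Si8O22(OH)2) = 837.585 g/mol; M(CaO) = 56.077 g/mol.
Moles CaO per formula unit = 2 Ca ÷ 1 = 2.0000.
CaO fraction = (2.0000 × 56.077) / 837.585 = 112.154/837.585 = 0.1339.

13.39 wt%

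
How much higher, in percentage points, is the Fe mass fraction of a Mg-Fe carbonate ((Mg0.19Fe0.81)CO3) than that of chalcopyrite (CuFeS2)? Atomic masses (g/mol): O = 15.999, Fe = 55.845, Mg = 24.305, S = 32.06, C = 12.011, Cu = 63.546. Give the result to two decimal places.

10.74 percentage points

Fe in (Mg0.19Fe0.81)CO3: molar mass 109.860 g/mol; 0.81×55.845 = 45.234 g → 41.17 wt%.
Fe in CuFeS2: molar mass 183.511 g/mol; 1×55.845 = 55.845 g → 30.43 wt%.
Difference = 41.17 − 30.43 = 10.74 percentage points.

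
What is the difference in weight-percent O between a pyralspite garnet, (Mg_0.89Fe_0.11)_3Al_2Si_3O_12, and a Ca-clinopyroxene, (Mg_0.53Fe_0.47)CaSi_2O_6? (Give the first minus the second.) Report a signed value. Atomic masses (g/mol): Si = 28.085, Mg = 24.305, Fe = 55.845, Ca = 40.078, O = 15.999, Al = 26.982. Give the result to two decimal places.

First mineral: 191.988 g O in 413.530 g formula = 46.43 wt% O.
Second mineral: 95.994 g O in 231.371 g formula = 41.49 wt% O.
46.43% − 41.49% gives a difference of 4.94 percentage points.

4.94 percentage points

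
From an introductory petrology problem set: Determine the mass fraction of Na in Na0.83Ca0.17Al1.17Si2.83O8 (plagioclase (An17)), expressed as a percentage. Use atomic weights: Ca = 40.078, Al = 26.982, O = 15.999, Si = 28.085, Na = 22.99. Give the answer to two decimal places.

Formula mass = 0.83*22.99 + 0.17*40.078 + 1.17*26.982 + 2.83*28.085 + 8*15.999 = 264.936 g/mol, of which 19.082 g is Na.
So Na makes up 19.082/264.936 = 0.0720 of the mass, i.e. 7.20%.

7.20 mass %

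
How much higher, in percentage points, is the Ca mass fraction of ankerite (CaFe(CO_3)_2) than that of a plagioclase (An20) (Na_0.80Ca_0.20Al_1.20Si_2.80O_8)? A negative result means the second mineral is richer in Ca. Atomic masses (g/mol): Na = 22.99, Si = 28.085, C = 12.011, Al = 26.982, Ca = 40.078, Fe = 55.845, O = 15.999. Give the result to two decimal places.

15.54 percentage points

M(CaFe(CO_3)_2) = 215.939 g/mol, so wt% Ca = 40.078/215.939 × 100 = 18.56%.
M(Na_0.80Ca_0.20Al_1.20Si_2.80O_8) = 265.416 g/mol, so wt% Ca = 8.016/265.416 × 100 = 3.02%.
18.56 − 3.02 = 15.54 pp.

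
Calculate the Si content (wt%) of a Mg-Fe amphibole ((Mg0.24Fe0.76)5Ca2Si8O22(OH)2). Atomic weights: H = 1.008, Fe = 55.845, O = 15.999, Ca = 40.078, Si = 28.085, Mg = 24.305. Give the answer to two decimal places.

24.10 wt%

M((Mg0.24Fe0.76)5Ca2Si8O22(OH)2) = 932.205 g/mol.
Si contributes 8 × 28.085 = 224.680 g per mole.
224.680/932.205 = 0.2410 → 24.10%.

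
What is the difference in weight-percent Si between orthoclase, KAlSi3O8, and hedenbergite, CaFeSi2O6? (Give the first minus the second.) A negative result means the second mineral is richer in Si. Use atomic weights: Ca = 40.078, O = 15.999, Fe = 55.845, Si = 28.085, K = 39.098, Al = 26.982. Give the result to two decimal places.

M(KAlSi3O8) = 278.327 g/mol, so wt% Si = 84.255/278.327 × 100 = 30.27%.
M(CaFeSi2O6) = 248.087 g/mol, so wt% Si = 56.170/248.087 × 100 = 22.64%.
30.27 − 22.64 = 7.63 pp.

7.63 percentage points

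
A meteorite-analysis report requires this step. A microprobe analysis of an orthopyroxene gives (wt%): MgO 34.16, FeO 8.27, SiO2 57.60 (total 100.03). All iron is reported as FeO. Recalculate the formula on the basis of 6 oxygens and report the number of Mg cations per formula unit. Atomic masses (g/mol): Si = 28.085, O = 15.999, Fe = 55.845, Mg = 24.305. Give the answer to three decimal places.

MgO (M=40.304): mol = 0.84756; Mg = 0.84756, O = 0.84756.
FeO (M=71.844): mol = 0.11511; Fe = 0.11511, O = 0.11511.
SiO2 (M=60.083): mol = 0.95867; Si = 0.95867, O = 1.91734.
ΣO = 2.88001; factor = 6/ΣO = 2.08333.
Mg apfu = 0.84756 × 2.08333 = 1.766.

1.766 Mg apfu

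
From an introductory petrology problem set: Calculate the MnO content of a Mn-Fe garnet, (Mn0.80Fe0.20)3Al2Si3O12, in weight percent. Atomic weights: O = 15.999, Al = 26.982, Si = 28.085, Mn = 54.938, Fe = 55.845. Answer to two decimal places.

Molar mass of (Mn0.80Fe0.20)3Al2Si3O12 = 2.40·54.938 + 0.60·55.845 + 2·26.982 + 3·28.085 + 12·15.999 = 495.565 g/mol.
Each formula unit contains 2.40 Mn, equivalent to 2.40/1 = 2.4000 mol MnO.
M(MnO) = 1×54.938 + 1×15.999 = 70.937 g/mol.
Mass of MnO per formula unit = 2.4000 × 70.937 = 170.249 g.
MnO wt% = 170.249 / 495.565 × 100 = 34.35%.

34.35 wt%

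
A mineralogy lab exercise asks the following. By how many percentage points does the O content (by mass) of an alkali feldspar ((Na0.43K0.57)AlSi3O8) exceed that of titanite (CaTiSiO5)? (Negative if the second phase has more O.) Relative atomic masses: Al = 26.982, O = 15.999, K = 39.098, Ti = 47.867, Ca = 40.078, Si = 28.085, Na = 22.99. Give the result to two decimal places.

O in (Na0.43K0.57)AlSi3O8: molar mass 271.401 g/mol; 8×15.999 = 127.992 g → 47.16 wt%.
O in CaTiSiO5: molar mass 196.025 g/mol; 5×15.999 = 79.995 g → 40.81 wt%.
Difference = 47.16 − 40.81 = 6.35 percentage points.

6.35 percentage points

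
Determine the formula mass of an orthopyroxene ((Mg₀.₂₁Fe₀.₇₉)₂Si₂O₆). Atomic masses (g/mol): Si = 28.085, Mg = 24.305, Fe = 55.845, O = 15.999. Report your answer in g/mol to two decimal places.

250.61 g/mol

Mg: 0.42 × 24.305 = 10.2081
Fe: 1.58 × 55.845 = 88.2351
Si: 2 × 28.085 = 56.1700
O: 6 × 15.999 = 95.9940
Summing the contributions gives the formula mass.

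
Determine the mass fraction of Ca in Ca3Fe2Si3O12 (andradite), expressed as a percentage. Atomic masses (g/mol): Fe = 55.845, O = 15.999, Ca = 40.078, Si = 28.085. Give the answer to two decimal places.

23.66 mass %

M(Ca3Fe2Si3O12) = 508.167 g/mol.
Ca contributes 3 × 40.078 = 120.234 g per mole.
120.234/508.167 = 0.2366 → 23.66%.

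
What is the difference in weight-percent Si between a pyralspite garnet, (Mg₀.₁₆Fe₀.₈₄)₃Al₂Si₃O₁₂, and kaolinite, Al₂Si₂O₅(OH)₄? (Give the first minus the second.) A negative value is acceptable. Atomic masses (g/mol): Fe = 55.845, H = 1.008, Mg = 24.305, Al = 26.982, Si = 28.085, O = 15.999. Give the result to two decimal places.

-4.30 percentage points

M((Mg₀.₁₆Fe₀.₈₄)₃Al₂Si₃O₁₂) = 482.603 g/mol, so wt% Si = 84.255/482.603 × 100 = 17.46%.
M(Al₂Si₂O₅(OH)₄) = 258.157 g/mol, so wt% Si = 56.170/258.157 × 100 = 21.76%.
17.46 − 21.76 = -4.30 pp.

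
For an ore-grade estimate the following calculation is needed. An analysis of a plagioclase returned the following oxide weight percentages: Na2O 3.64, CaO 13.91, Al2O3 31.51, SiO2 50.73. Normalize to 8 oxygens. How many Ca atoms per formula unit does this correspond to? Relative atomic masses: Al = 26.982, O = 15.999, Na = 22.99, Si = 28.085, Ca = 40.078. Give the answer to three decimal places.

Na2O (M=61.979): mol = 0.05873; Na = 0.11746, O = 0.05873.
CaO (M=56.077): mol = 0.24805; Ca = 0.24805, O = 0.24805.
Al2O3 (M=101.961): mol = 0.30904; Al = 0.61808, O = 0.92712.
SiO2 (M=60.083): mol = 0.84433; Si = 0.84433, O = 1.68866.
ΣO = 2.92256; factor = 8/ΣO = 2.73733.
Ca apfu = 0.24805 × 2.73733 = 0.679.

0.679 Ca apfu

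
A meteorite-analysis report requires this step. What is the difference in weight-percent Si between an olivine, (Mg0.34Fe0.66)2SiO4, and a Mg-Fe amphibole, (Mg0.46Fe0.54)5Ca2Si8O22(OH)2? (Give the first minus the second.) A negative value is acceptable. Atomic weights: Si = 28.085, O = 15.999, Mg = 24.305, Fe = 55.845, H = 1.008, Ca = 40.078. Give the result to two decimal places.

-9.63 percentage points

Si in (Mg0.34Fe0.66)2SiO4: molar mass 182.324 g/mol; 1×28.085 = 28.085 g → 15.40 wt%.
Si in (Mg0.46Fe0.54)5Ca2Si8O22(OH)2: molar mass 897.511 g/mol; 8×28.085 = 224.680 g → 25.03 wt%.
Difference = 15.40 − 25.03 = -9.63 percentage points.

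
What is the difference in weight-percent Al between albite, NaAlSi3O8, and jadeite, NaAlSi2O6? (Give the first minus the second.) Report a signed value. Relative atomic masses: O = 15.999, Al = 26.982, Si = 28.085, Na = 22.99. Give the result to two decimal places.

-3.06 percentage points

First mineral: 26.982 g Al in 262.219 g formula = 10.29 wt% Al.
Second mineral: 26.982 g Al in 202.136 g formula = 13.35 wt% Al.
10.29% − 13.35% gives a difference of -3.06 percentage points.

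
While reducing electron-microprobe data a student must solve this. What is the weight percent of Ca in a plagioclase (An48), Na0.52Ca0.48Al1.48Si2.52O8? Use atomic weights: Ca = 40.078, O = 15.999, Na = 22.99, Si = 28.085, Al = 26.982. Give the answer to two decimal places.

7.13 mass %

Formula mass = 0.52·22.99 + 0.48·40.078 + 1.48·26.982 + 2.52·28.085 + 8·15.999 = 269.892 g/mol, of which 19.237 g is Ca.
So Ca makes up 19.237/269.892 = 0.0713 of the mass, i.e. 7.13%.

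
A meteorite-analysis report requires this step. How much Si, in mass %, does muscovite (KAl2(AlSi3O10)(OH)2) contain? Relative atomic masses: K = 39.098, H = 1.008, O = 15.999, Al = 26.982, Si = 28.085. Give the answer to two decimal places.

M(KAl2(AlSi3O10)(OH)2) = 398.303 g/mol.
Si contributes 3 × 28.085 = 84.255 g per mole.
84.255/398.303 = 0.2115 → 21.15%.

21.15 mass %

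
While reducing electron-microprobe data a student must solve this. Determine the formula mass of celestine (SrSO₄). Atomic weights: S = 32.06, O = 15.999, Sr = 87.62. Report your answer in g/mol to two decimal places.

183.68 g/mol

The formula mass is the sum 1×87.62 + 1×32.06 + 4×15.999.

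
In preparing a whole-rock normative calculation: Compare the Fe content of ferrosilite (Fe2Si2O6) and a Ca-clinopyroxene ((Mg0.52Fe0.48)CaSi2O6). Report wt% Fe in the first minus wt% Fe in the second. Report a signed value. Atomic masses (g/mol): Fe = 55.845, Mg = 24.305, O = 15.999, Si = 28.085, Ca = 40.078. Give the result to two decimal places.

First mineral: 111.690 g Fe in 263.854 g formula = 42.33 wt% Fe.
Second mineral: 26.806 g Fe in 231.686 g formula = 11.57 wt% Fe.
42.33% − 11.57% gives a difference of 30.76 percentage points.

30.76 percentage points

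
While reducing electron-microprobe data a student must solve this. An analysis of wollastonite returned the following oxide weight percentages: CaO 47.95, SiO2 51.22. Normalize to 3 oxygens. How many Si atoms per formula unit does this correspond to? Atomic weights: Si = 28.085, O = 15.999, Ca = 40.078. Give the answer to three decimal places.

CaO (M=56.077): mol = 0.85507; Ca = 0.85507, O = 0.85507.
SiO2 (M=60.083): mol = 0.85249; Si = 0.85249, O = 1.70498.
ΣO = 2.56005; factor = 3/ΣO = 1.17185.
Si apfu = 0.85249 × 1.17185 = 0.999.

0.999 Si apfu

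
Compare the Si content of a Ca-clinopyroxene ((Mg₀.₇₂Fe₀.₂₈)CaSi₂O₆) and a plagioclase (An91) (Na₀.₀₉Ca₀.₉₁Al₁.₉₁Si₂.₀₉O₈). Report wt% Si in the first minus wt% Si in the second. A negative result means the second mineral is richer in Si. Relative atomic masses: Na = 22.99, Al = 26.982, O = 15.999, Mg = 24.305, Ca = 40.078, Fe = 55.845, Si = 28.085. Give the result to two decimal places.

3.71 percentage points

Si in (Mg₀.₇₂Fe₀.₂₈)CaSi₂O₆: molar mass 225.378 g/mol; 2×28.085 = 56.170 g → 24.92 wt%.
Si in Na₀.₀₉Ca₀.₉₁Al₁.₉₁Si₂.₀₉O₈: molar mass 276.765 g/mol; 2.09×28.085 = 58.698 g → 21.21 wt%.
Difference = 24.92 − 21.21 = 3.71 percentage points.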